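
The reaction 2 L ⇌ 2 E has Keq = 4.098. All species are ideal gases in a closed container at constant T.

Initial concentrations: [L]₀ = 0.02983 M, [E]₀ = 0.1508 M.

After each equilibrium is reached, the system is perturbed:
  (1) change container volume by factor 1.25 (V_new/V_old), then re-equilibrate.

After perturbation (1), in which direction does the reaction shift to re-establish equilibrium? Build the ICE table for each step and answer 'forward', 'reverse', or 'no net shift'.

Q₀ = 25.56 vs Keq = 4.098 ⇒ Q>K, reverse
Step 1:
                  L         E
  Initial   0.02983    0.1508
  Change     0.0299   -0.0299
  Equil     0.05973    0.1209
  solve Keq expr → x = -0.01495; check Q = 4.098
Then change container volume by factor 1.25 (V_new/V_old).
Step 2:
                  L         E
  Initial   0.04778   0.09672
  Change          0         0
  Equil     0.04778   0.09672
  solve Keq expr → x = 0; check Q = 4.098

Direction: no net shift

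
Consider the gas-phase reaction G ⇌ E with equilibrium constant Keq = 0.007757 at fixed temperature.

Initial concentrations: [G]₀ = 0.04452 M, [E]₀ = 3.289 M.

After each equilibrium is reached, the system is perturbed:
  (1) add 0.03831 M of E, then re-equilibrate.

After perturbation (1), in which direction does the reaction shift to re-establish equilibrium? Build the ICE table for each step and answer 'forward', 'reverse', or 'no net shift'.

Q₀ = 73.88 vs Keq = 0.007757 ⇒ Q>K, reverse
Step 1:
                    G           E
  I           0.04452       3.289
  C             3.263      -3.263
  E             3.308     0.02566
  solve Keq expr → x = -3.263; check Q = 0.007757
Then add 0.03831 M of E.
Step 2:
                    G           E
  I             3.308     0.06397
  C           0.03802    -0.03802
  E             3.346     0.02595
  solve Keq expr → x = -0.03802; check Q = 0.007757

Direction: reverse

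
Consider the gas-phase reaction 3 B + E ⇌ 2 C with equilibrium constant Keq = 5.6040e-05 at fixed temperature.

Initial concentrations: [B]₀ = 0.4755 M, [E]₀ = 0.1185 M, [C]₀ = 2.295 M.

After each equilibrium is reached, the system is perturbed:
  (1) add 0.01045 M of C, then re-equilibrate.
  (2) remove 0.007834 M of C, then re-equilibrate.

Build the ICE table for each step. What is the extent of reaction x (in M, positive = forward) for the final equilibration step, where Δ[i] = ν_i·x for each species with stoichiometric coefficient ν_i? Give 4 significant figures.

Q₀ = 413.4 vs Keq = 5.6040e-05 ⇒ Q>K, reverse
Step 1:
                  B         E         C
  Initial    0.4755    0.1185     2.295
  Change      3.349     1.116    -2.233
  Equil       3.825     1.235   0.06222
  solve Keq expr → x = -1.116; check Q = 5.6040e-05
Then add 0.01045 M of C.
Step 2:
                  B         E         C
  Initial     3.825     1.235   0.07267
  Change    0.01494   0.00498 -0.009959
  Equil        3.84      1.24   0.06271
  solve Keq expr → x = -0.00498; check Q = 5.6040e-05
Then remove 0.007834 M of C.
Step 3:
                  B         E         C
  Initial      3.84      1.24   0.05488
  Change    -0.0112 -0.003733  0.007466
  Equil       3.828     1.236   0.06235
  solve Keq expr → x = 0.003733; check Q = 5.6040e-05

x = 0.003733 M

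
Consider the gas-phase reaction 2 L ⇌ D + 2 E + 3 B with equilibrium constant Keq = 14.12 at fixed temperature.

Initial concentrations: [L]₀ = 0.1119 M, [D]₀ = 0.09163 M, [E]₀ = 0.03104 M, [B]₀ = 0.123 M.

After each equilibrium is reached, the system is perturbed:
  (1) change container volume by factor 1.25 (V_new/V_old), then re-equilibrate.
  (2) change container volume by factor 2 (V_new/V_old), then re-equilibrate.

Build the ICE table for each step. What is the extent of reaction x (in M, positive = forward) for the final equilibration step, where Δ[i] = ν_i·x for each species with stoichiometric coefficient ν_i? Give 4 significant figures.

x = 2.1364e-04 M

Q₀ = 1.3120e-05 vs Keq = 14.12 ⇒ Q<K, forward
Step 1:
                    L           D           E           B
  I            0.1119     0.09163     0.03104       0.123
  C           -0.1097     0.05485      0.1097      0.1645
  E           0.00221      0.1465      0.1407      0.2875
  solve Keq expr → x = 0.05485; check Q = 14.12
Then change container volume by factor 1.25 (V_new/V_old).
Step 2:
                    L           D           E           B
  I          0.001768      0.1172      0.1126        0.23
  C       -6.2178e-04  3.1089e-04  6.2178e-04  9.3267e-04
  E          0.001146      0.1175      0.1132       0.231
  solve Keq expr → x = 3.1089e-04; check Q = 14.12
Then change container volume by factor 2 (V_new/V_old).
Step 3:
                    L           D           E           B
  I        5.7310e-04     0.05875      0.0566      0.1155
  C       -4.2728e-04  2.1364e-04  4.2728e-04  6.4091e-04
  E        1.4582e-04     0.05896     0.05703      0.1161
  solve Keq expr → x = 2.1364e-04; check Q = 14.12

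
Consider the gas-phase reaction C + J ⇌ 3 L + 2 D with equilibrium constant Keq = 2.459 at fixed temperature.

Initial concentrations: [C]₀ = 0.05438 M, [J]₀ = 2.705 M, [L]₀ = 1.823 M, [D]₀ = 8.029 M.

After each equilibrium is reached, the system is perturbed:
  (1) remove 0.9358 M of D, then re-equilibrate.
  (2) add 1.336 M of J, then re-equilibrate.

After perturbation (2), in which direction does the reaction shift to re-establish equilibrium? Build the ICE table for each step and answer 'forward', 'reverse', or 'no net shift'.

Q₀ = 2655 vs Keq = 2.459 ⇒ Q>K, reverse
Step 1:
                   C          J          L          D
  Initial    0.05438      2.705      1.823      8.029
  Change       0.464      0.464     -1.392    -0.9279
  Equil       0.5184      3.169     0.4311      7.101
  solve Keq expr → x = -0.464; check Q = 2.459
Then remove 0.9358 M of D.
Step 2:
                   C          J          L          D
  Initial     0.5184      3.169     0.4311      6.165
  Change    -0.01232   -0.01232    0.03695    0.02463
  Equil        0.506      3.157      0.468       6.19
  solve Keq expr → x = 0.01232; check Q = 2.459
Then add 1.336 M of J.
Step 3:
                   C          J          L          D
  Initial      0.506      4.493      0.468       6.19
  Change    -0.01669   -0.01669    0.05007    0.03338
  Equil       0.4893      4.476     0.5181      6.223
  solve Keq expr → x = 0.01669; check Q = 2.459

Direction: forward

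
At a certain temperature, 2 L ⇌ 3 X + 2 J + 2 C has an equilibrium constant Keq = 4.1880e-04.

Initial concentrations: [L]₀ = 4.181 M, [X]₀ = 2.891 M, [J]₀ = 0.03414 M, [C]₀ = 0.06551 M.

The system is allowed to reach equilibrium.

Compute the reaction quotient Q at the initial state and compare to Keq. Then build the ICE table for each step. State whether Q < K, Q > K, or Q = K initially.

Q₀ = 6.9139e-06; Q < K (proceeds forward)

Q₀ = 6.9139e-06 vs Keq = 4.1880e-04 ⇒ Q<K, forward
Step 1:
                    L           X           J           C
  init          4.181       2.891     0.03414     0.06551
  Δ          -0.07801       0.117     0.07801     0.07801
  eq            4.103       3.008      0.1121      0.1435
  solve Keq expr → x = 0.039; check Q = 4.1880e-04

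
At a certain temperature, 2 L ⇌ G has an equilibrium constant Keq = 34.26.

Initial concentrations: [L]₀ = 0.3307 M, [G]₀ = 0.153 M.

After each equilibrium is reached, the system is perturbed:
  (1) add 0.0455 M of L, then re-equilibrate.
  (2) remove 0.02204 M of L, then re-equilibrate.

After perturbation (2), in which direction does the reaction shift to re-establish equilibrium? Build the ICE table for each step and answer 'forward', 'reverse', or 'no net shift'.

Direction: reverse

Q₀ = 1.399 vs Keq = 34.26 ⇒ Q<K, forward
Step 1:
                   L          G
  init        0.3307      0.153
  Δ          -0.2413     0.1207
  eq         0.08937     0.2737
  solve Keq expr → x = 0.1207; check Q = 34.26
Then add 0.0455 M of L.
Step 2:
                   L          G
  init        0.1349     0.2737
  Δ         -0.04212    0.02106
  eq         0.09275     0.2947
  solve Keq expr → x = 0.02106; check Q = 34.26
Then remove 0.02204 M of L.
Step 3:
                   L          G
  init       0.07071     0.2947
  Δ          0.02042   -0.01021
  eq         0.09113     0.2845
  solve Keq expr → x = -0.01021; check Q = 34.26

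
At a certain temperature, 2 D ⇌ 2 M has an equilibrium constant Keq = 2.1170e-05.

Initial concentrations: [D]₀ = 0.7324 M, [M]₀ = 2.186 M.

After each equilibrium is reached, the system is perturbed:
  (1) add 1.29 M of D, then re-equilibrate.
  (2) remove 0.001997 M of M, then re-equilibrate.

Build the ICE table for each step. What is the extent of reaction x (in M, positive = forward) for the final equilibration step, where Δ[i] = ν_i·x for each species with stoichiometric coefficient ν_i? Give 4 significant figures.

Q₀ = 8.908 vs Keq = 2.1170e-05 ⇒ Q>K, reverse
Step 1:
                    D           M
  I            0.7324       2.186
  C             2.173      -2.173
  E             2.905     0.01337
  solve Keq expr → x = -1.086; check Q = 2.1170e-05
Then add 1.29 M of D.
Step 2:
                    D           M
  I             4.195     0.01337
  C         -0.005908    0.005908
  E             4.189     0.01927
  solve Keq expr → x = 0.002954; check Q = 2.1170e-05
Then remove 0.001997 M of M.
Step 3:
                    D           M
  I             4.189     0.01728
  C         -0.001988    0.001988
  E             4.187     0.01927
  solve Keq expr → x = 9.9393e-04; check Q = 2.1170e-05

x = 9.9393e-04 M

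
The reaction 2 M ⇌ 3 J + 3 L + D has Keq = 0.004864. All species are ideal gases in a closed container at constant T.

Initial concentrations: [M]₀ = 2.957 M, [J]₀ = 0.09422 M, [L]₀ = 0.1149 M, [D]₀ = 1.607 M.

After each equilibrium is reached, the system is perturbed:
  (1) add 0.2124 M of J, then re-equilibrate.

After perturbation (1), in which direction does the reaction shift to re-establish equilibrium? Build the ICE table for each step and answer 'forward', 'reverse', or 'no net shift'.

Direction: reverse

Q₀ = 2.3319e-07 vs Keq = 0.004864 ⇒ Q<K, forward
Step 1:
                    M           J           L           D
  init          2.957     0.09422      0.1149       1.607
  Δ           -0.2777      0.4165      0.4165      0.1388
  eq            2.679      0.5108      0.5314       1.746
  solve Keq expr → x = 0.1388; check Q = 0.004864
Then add 0.2124 M of J.
Step 2:
                    M           J           L           D
  init          2.679      0.7232      0.5314       1.746
  Δ           0.06143    -0.09214    -0.09214    -0.03071
  eq            2.741       0.631      0.4393       1.715
  solve Keq expr → x = -0.03071; check Q = 0.004864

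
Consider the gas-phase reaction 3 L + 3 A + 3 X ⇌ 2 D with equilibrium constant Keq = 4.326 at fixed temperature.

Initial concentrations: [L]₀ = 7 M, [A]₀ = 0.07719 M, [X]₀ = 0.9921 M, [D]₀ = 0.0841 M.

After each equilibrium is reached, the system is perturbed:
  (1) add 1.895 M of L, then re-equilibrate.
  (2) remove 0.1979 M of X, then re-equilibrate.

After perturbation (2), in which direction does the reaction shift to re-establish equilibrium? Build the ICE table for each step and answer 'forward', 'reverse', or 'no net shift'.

Direction: reverse

Q₀ = 0.04591 vs Keq = 4.326 ⇒ Q<K, forward
Step 1:
                  L         A         X         D
  I               7   0.07719    0.9921    0.0841
  C        -0.05424  -0.05424  -0.05424   0.03616
  E           6.946   0.02295    0.9379    0.1203
  solve Keq expr → x = 0.01808; check Q = 4.326
Then add 1.895 M of L.
Step 2:
                  L         A         X         D
  I           8.841   0.02295    0.9379    0.1203
  C       -0.004522 -0.004522 -0.004522  0.003014
  E           8.836   0.01843    0.9333    0.1233
  solve Keq expr → x = 0.001507; check Q = 4.326
Then remove 0.1979 M of X.
Step 3:
                  L         A         X         D
  I           8.836   0.01843    0.7354    0.1233
  C        0.004435  0.004435  0.004435 -0.002957
  E           8.841   0.02287    0.7399    0.1203
  solve Keq expr → x = -0.001478; check Q = 4.326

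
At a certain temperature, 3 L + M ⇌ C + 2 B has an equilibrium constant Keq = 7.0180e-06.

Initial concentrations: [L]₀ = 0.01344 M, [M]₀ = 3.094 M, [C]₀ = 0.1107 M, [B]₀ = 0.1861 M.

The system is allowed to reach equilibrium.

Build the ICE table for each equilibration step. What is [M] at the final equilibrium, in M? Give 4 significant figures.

[M]_eq = 3.185 M

Q₀ = 510.4 vs Keq = 7.0180e-06 ⇒ Q>K, reverse
Step 1:
                  L         M         C         B
  Initial   0.01344     3.094    0.1107    0.1861
  Change     0.2716   0.09052  -0.09052    -0.181
  Equil       0.285     3.185   0.02018  0.005063
  solve Keq expr → x = -0.09052; check Q = 7.0180e-06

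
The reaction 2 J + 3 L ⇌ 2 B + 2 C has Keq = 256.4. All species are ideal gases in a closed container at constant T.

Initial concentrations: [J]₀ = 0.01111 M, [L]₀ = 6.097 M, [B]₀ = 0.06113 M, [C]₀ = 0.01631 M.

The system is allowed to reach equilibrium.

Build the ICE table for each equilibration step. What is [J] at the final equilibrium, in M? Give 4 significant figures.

Q₀ = 3.5534e-05 vs Keq = 256.4 ⇒ Q<K, forward
Step 1:
                    J           L           B           C
  I           0.01111       6.097     0.06113     0.01631
  C           -0.0111    -0.01665      0.0111      0.0111
  E        8.2473e-06        6.08     0.07223     0.02741
  solve Keq expr → x = 0.005551; check Q = 256.4

[J]_eq = 8.2473e-06 M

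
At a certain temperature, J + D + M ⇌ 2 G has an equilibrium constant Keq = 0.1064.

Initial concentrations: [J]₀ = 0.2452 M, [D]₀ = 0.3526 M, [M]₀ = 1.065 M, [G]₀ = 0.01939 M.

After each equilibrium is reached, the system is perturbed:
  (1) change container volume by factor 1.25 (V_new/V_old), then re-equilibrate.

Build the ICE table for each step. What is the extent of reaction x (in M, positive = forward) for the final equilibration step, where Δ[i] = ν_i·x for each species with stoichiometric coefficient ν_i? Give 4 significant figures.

x = -0.003109 M

Q₀ = 0.004083 vs Keq = 0.1064 ⇒ Q<K, forward
Step 1:
                  J         D         M         G
  I          0.2452    0.3526     1.065   0.01939
  C        -0.03338  -0.03338  -0.03338   0.06676
  E          0.2118    0.3192     1.032   0.08615
  solve Keq expr → x = 0.03338; check Q = 0.1064
Then change container volume by factor 1.25 (V_new/V_old).
Step 2:
                  J         D         M         G
  I          0.1695    0.2554    0.8253   0.06892
  C        0.003109  0.003109  0.003109 -0.006218
  E          0.1726    0.2585    0.8284    0.0627
  solve Keq expr → x = -0.003109; check Q = 0.1064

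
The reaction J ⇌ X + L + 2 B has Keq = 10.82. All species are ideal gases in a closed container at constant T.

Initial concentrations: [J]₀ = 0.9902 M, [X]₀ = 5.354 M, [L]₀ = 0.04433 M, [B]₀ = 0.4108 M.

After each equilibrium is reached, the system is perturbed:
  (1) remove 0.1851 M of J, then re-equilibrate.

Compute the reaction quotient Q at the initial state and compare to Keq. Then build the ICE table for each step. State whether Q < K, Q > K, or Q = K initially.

Q₀ = 0.04045; Q < K (proceeds forward)

Q₀ = 0.04045 vs Keq = 10.82 ⇒ Q<K, forward
Step 1:
                  J         X         L         B
  init       0.9902     5.354   0.04433    0.4108
  Δ         -0.4742    0.4742    0.4742    0.9484
  eq          0.516     5.828    0.5185     1.359
  solve Keq expr → x = 0.4742; check Q = 10.82
Then remove 0.1851 M of J.
Step 2:
                  J         X         L         B
  init       0.3309     5.828    0.5185     1.359
  Δ         0.05502  -0.05502  -0.05502     -0.11
  eq         0.3859     5.773    0.4635     1.249
  solve Keq expr → x = -0.05502; check Q = 10.82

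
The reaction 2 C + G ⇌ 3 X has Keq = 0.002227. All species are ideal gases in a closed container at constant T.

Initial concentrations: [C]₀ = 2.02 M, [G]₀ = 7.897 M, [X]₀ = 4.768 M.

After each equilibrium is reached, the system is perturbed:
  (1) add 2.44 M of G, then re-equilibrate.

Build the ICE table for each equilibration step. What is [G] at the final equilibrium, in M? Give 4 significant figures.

Q₀ = 3.364 vs Keq = 0.002227 ⇒ Q>K, reverse
Step 1:
                    C           G           X
  Initial        2.02       7.897       4.768
  Change        2.667       1.334      -4.001
  Equil         4.687       9.231      0.7672
  solve Keq expr → x = -1.334; check Q = 0.002227
Then add 2.44 M of G.
Step 2:
                    C           G           X
  Initial       4.687       11.67      0.7672
  Change     -0.03828    -0.01914     0.05742
  Equil         4.649       11.65      0.8246
  solve Keq expr → x = 0.01914; check Q = 0.002227

[G]_eq = 11.65 M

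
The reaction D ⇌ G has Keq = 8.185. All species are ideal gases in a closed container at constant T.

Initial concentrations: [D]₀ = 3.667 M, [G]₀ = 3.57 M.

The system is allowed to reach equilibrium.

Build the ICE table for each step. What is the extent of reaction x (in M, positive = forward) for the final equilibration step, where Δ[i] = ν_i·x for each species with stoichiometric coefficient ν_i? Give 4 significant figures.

Q₀ = 0.9735 vs Keq = 8.185 ⇒ Q<K, forward
Step 1:
                  D         G
  Initial     3.667      3.57
  Change     -2.879     2.879
  Equil      0.7879     6.449
  solve Keq expr → x = 2.879; check Q = 8.185

x = 2.879 M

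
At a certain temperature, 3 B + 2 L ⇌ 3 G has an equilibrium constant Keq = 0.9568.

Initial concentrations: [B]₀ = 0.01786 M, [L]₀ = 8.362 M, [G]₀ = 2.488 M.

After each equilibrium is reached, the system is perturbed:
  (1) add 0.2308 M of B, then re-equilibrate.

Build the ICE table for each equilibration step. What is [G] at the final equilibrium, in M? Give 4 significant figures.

Q₀ = 3.8662e+04 vs Keq = 0.9568 ⇒ Q>K, reverse
Step 1:
                    B           L           G
  Initial     0.01786       8.362       2.488
  Change       0.4678      0.3119     -0.4678
  Equil        0.4856       8.674        2.02
  solve Keq expr → x = -0.1559; check Q = 0.9568
Then add 0.2308 M of B.
Step 2:
                    B           L           G
  Initial      0.7164       8.674        2.02
  Change       -0.182     -0.1214       0.182
  Equil        0.5344       8.552       2.202
  solve Keq expr → x = 0.06068; check Q = 0.9568

[G]_eq = 2.202 M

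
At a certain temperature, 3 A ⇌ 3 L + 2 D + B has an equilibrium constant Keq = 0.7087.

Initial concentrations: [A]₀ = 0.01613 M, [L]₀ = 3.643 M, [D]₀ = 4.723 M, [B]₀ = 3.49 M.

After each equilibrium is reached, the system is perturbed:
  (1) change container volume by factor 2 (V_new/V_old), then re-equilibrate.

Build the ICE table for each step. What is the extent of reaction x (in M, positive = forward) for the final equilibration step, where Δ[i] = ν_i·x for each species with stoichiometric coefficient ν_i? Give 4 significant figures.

Q₀ = 8.9688e+08 vs Keq = 0.7087 ⇒ Q>K, reverse
Step 1:
                    A           L           D           B
  init        0.01613       3.643       4.723        3.49
  Δ             2.754      -2.754      -1.836      -0.918
  eq             2.77       0.889       2.887       2.572
  solve Keq expr → x = -0.918; check Q = 0.7087
Then change container volume by factor 2 (V_new/V_old).
Step 2:
                    A           L           D           B
  init          1.385      0.4445       1.444       1.286
  Δ           -0.2329      0.2329      0.1553     0.07765
  eq            1.152      0.6775       1.599       1.364
  solve Keq expr → x = 0.07765; check Q = 0.7087

x = 0.07765 M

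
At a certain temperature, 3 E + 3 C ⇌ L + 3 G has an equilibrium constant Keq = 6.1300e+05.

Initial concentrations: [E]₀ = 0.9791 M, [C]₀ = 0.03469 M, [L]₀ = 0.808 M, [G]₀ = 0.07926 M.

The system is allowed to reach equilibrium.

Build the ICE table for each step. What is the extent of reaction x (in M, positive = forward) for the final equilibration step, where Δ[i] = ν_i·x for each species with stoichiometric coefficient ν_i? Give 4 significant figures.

x = 0.01113 M

Q₀ = 10.27 vs Keq = 6.1300e+05 ⇒ Q<K, forward
Step 1:
                  E         C         L         G
  Initial    0.9791   0.03469     0.808   0.07926
  Change   -0.03338  -0.03338   0.01113   0.03338
  Equil      0.9457  0.001312    0.8191    0.1126
  solve Keq expr → x = 0.01113; check Q = 6.1300e+05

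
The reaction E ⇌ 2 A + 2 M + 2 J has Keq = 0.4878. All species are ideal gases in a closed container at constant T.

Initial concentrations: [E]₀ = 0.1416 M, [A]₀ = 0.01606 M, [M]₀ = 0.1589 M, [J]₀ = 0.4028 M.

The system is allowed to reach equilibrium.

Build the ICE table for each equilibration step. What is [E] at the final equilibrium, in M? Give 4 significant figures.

[E]_eq = 0.01193 M

Q₀ = 7.4620e-06 vs Keq = 0.4878 ⇒ Q<K, forward
Step 1:
                  E         A         M         J
  Initial    0.1416   0.01606    0.1589    0.4028
  Change    -0.1297    0.2593    0.2593    0.2593
  Equil     0.01193    0.2754    0.4182    0.6621
  solve Keq expr → x = 0.1297; check Q = 0.4878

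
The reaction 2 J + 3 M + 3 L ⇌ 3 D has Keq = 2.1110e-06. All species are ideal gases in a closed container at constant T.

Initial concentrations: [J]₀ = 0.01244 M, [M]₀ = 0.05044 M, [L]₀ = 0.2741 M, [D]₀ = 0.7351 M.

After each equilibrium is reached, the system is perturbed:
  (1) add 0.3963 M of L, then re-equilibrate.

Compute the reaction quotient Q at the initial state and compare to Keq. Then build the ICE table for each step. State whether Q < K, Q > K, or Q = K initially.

Q₀ = 9.7128e+08; Q > K (proceeds reverse)

Q₀ = 9.7128e+08 vs Keq = 2.1110e-06 ⇒ Q>K, reverse
Step 1:
                  J         M         L         D
  I         0.01244   0.05044    0.2741    0.7351
  C          0.4859    0.7288    0.7288   -0.7288
  E          0.4983    0.7792     1.003  0.006301
  solve Keq expr → x = -0.2429; check Q = 2.1110e-06
Then add 0.3963 M of L.
Step 2:
                  J         M         L         D
  I          0.4983    0.7792     1.399  0.006301
  C       -0.001619 -0.002428 -0.002428  0.002428
  E          0.4967    0.7768     1.397   0.00873
  solve Keq expr → x = 8.0946e-04; check Q = 2.1110e-06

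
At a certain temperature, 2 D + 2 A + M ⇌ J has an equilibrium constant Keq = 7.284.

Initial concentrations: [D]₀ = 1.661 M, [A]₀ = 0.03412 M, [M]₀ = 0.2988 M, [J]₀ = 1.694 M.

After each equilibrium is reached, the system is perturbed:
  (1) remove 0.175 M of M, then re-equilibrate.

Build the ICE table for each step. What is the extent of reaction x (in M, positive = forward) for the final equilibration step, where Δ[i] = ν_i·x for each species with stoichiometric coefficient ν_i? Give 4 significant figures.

Q₀ = 1765 vs Keq = 7.284 ⇒ Q>K, reverse
Step 1:
                  D         A         M         J
  Initial     1.661   0.03412    0.2988     1.694
  Change     0.3115    0.3115    0.1557   -0.1557
  Equil       1.972    0.3456    0.4545     1.538
  solve Keq expr → x = -0.1557; check Q = 7.284
Then remove 0.175 M of M.
Step 2:
                  D         A         M         J
  Initial     1.972    0.3456    0.2795     1.538
  Change    0.05802   0.05802   0.02901  -0.02901
  Equil        2.03    0.4036    0.3085     1.509
  solve Keq expr → x = -0.02901; check Q = 7.284

x = -0.02901 M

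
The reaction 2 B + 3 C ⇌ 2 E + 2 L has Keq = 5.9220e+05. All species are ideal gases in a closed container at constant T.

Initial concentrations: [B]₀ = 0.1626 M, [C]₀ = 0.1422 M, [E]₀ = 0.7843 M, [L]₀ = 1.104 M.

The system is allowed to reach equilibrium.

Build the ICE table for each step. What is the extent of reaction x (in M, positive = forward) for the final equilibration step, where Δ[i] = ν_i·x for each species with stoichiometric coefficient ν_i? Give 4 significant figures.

x = 0.02961 M

Q₀ = 9862 vs Keq = 5.9220e+05 ⇒ Q<K, forward
Step 1:
                    B           C           E           L
  init         0.1626      0.1422      0.7843       1.104
  Δ          -0.05921    -0.08882     0.05921     0.05921
  eq           0.1034     0.05338      0.8435       1.163
  solve Keq expr → x = 0.02961; check Q = 5.9220e+05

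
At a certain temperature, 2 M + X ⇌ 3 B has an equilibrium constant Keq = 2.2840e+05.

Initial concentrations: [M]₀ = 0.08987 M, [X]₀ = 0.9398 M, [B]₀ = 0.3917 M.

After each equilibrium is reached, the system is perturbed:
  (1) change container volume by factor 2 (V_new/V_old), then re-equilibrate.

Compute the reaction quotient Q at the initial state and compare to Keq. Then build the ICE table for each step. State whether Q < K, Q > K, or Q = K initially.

Q₀ = 7.918 vs Keq = 2.2840e+05 ⇒ Q<K, forward
Step 1:
                    M           X           B
  I           0.08987      0.9398      0.3917
  C          -0.08903    -0.04451      0.1335
  E        8.4180e-04      0.8953      0.5252
  solve Keq expr → x = 0.04451; check Q = 2.2840e+05
Then change container volume by factor 2 (V_new/V_old).
Step 2:
                    M           X           B
  I        4.2090e-04      0.4476      0.2626
  C                 0           0           0
  E        4.2090e-04      0.4476      0.2626
  solve Keq expr → x = 0; check Q = 2.2840e+05

Q₀ = 7.918; Q < K (proceeds forward)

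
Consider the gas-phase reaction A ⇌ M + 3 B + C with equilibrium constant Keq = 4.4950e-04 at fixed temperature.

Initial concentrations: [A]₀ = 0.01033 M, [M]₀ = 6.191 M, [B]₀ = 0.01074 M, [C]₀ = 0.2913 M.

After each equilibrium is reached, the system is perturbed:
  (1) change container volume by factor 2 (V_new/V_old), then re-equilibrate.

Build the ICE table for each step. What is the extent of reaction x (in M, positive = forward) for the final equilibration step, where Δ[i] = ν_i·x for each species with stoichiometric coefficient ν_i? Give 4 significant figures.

Q₀ = 2.1628e-04 vs Keq = 4.4950e-04 ⇒ Q<K, forward
Step 1:
                   A          M          B          C
  init       0.01033      6.191    0.01074     0.2913
  Δ       -8.5450e-04 8.5450e-04   0.002564 8.5450e-04
  eq        0.009475      6.192     0.0133     0.2922
  solve Keq expr → x = 8.5450e-04; check Q = 4.4950e-04
Then change container volume by factor 2 (V_new/V_old).
Step 2:
                   A          M          B          C
  init      0.004738      3.096   0.006652     0.1461
  Δ         -0.00226    0.00226    0.00678    0.00226
  eq        0.002478      3.098    0.01343     0.1483
  solve Keq expr → x = 0.00226; check Q = 4.4950e-04

x = 0.00226 M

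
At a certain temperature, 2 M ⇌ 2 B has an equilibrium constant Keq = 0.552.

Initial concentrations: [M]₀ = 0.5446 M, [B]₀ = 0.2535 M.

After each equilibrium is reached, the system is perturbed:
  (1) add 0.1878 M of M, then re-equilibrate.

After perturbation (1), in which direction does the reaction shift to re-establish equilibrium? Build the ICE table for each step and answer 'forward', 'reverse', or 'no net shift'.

Q₀ = 0.2167 vs Keq = 0.552 ⇒ Q<K, forward
Step 1:
                    M           B
  Initial      0.5446      0.2535
  Change      -0.0867      0.0867
  Equil        0.4579      0.3402
  solve Keq expr → x = 0.04335; check Q = 0.552
Then add 0.1878 M of M.
Step 2:
                    M           B
  Initial      0.6457      0.3402
  Change     -0.08005     0.08005
  Equil        0.5656      0.4203
  solve Keq expr → x = 0.04003; check Q = 0.552

Direction: forward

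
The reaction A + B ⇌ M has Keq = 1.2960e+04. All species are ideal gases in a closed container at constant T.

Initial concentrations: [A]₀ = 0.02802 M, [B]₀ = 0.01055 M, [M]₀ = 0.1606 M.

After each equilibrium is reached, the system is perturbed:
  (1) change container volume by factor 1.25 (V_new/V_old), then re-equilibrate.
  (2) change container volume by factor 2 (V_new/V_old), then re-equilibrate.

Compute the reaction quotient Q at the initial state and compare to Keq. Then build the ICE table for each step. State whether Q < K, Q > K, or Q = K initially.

Q₀ = 543.3 vs Keq = 1.2960e+04 ⇒ Q<K, forward
Step 1:
                    A           B           M
  Initial     0.02802     0.01055      0.1606
  Change    -0.009827   -0.009827    0.009827
  Equil       0.01819  7.2283e-04      0.1704
  solve Keq expr → x = 0.009827; check Q = 1.2960e+04
Then change container volume by factor 1.25 (V_new/V_old).
Step 2:
                    A           B           M
  Initial     0.01455  5.7826e-04      0.1363
  Change   1.3710e-04  1.3710e-04 -1.3710e-04
  Equil       0.01469  7.1536e-04      0.1362
  solve Keq expr → x = -1.3710e-04; check Q = 1.2960e+04
Then change container volume by factor 2 (V_new/V_old).
Step 3:
                    A           B           M
  Initial    0.007346  3.5768e-04      0.0681
  Change   3.2418e-04  3.2418e-04 -3.2418e-04
  Equil       0.00767  6.8186e-04     0.06778
  solve Keq expr → x = -3.2418e-04; check Q = 1.2960e+04

Q₀ = 543.3; Q < K (proceeds forward)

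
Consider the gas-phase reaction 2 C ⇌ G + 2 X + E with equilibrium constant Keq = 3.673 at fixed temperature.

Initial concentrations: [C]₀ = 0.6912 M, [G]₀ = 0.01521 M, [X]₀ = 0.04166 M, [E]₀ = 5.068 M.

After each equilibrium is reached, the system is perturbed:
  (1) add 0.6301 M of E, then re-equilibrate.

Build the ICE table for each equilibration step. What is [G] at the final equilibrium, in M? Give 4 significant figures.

Q₀ = 2.8003e-04 vs Keq = 3.673 ⇒ Q<K, forward
Step 1:
                   C          G          X          E
  init        0.6912    0.01521    0.04166      5.068
  Δ          -0.4246     0.2123     0.4246     0.2123
  eq          0.2666     0.2275     0.4662       5.28
  solve Keq expr → x = 0.2123; check Q = 3.673
Then add 0.6301 M of E.
Step 2:
                   C          G          X          E
  init        0.2666     0.2275     0.4662       5.91
  Δ         0.008041  -0.004021  -0.008041  -0.004021
  eq          0.2747     0.2235     0.4582      5.906
  solve Keq expr → x = -0.004021; check Q = 3.673

[G]_eq = 0.2235 M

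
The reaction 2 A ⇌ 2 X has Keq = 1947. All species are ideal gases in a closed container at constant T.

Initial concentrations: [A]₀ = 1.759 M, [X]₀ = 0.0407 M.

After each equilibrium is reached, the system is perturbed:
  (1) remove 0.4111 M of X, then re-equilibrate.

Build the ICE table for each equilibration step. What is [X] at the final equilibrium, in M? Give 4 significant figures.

[X]_eq = 1.358 M

Q₀ = 5.3537e-04 vs Keq = 1947 ⇒ Q<K, forward
Step 1:
                  A         X
  I           1.759    0.0407
  C          -1.719     1.719
  E         0.03988      1.76
  solve Keq expr → x = 0.8596; check Q = 1947
Then remove 0.4111 M of X.
Step 2:
                  A         X
  I         0.03988     1.349
  C        -0.00911   0.00911
  E         0.03077     1.358
  solve Keq expr → x = 0.004555; check Q = 1947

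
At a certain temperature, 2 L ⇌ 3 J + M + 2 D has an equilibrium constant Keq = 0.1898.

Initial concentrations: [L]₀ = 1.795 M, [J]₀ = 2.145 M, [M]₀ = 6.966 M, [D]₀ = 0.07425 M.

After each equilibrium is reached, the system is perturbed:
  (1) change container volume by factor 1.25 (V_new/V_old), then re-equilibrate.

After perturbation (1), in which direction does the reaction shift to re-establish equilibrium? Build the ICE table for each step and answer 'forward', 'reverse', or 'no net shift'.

Direction: forward

Q₀ = 0.1176 vs Keq = 0.1898 ⇒ Q<K, forward
Step 1:
                    L           J           M           D
  init          1.795       2.145       6.966     0.07425
  Δ          -0.01741     0.02612    0.008706     0.01741
  eq            1.778       2.171       6.975     0.09166
  solve Keq expr → x = 0.008706; check Q = 0.1898
Then change container volume by factor 1.25 (V_new/V_old).
Step 2:
                    L           J           M           D
  init          1.422       1.737        5.58     0.07333
  Δ          -0.03367      0.0505     0.01683     0.03367
  eq            1.388       1.787       5.597       0.107
  solve Keq expr → x = 0.01683; check Q = 0.1898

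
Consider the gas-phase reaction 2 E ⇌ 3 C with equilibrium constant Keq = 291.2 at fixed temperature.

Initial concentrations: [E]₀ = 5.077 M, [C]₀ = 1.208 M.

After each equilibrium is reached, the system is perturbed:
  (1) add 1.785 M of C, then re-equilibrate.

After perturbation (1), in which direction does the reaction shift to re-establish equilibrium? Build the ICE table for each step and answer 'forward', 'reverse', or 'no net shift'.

Direction: reverse

Q₀ = 0.06839 vs Keq = 291.2 ⇒ Q<K, forward
Step 1:
                    E           C
  I             5.077       1.208
  C            -3.958       5.937
  E             1.119       7.145
  solve Keq expr → x = 1.979; check Q = 291.2
Then add 1.785 M of C.
Step 2:
                    E           C
  I             1.119        8.93
  C            0.3202     -0.4802
  E             1.439        8.45
  solve Keq expr → x = -0.1601; check Q = 291.2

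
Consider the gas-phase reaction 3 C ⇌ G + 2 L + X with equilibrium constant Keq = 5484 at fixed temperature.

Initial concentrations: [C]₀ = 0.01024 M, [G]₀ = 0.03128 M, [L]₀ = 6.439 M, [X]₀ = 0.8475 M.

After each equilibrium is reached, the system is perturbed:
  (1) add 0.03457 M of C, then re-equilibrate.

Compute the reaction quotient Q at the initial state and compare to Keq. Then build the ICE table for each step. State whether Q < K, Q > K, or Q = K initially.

Q₀ = 1.0236e+06; Q > K (proceeds reverse)

Q₀ = 1.0236e+06 vs Keq = 5484 ⇒ Q>K, reverse
Step 1:
                  C         G         L         X
  init      0.01024   0.03128     6.439    0.8475
  Δ         0.03847  -0.01282  -0.02564  -0.01282
  eq        0.04871   0.01846     6.413    0.8347
  solve Keq expr → x = -0.01282; check Q = 5484
Then add 0.03457 M of C.
Step 2:
                  C         G         L         X
  init      0.08328   0.01846     6.413    0.8347
  Δ         -0.0273    0.0091    0.0182    0.0091
  eq        0.05598   0.02756     6.432    0.8438
  solve Keq expr → x = 0.0091; check Q = 5484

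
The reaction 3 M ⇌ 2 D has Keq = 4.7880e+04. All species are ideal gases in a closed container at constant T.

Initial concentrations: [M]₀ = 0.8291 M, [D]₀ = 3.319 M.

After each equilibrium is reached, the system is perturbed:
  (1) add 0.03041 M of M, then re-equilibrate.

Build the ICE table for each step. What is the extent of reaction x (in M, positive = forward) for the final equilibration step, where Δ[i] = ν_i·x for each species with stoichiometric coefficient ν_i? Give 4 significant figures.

Q₀ = 19.33 vs Keq = 4.7880e+04 ⇒ Q<K, forward
Step 1:
                   M          D
  init        0.8291      3.319
  Δ          -0.7617     0.5078
  eq         0.06738      3.827
  solve Keq expr → x = 0.2539; check Q = 4.7880e+04
Then add 0.03041 M of M.
Step 2:
                   M          D
  init       0.09779      3.827
  Δ         -0.03017    0.02012
  eq         0.06761      3.847
  solve Keq expr → x = 0.01006; check Q = 4.7880e+04

x = 0.01006 M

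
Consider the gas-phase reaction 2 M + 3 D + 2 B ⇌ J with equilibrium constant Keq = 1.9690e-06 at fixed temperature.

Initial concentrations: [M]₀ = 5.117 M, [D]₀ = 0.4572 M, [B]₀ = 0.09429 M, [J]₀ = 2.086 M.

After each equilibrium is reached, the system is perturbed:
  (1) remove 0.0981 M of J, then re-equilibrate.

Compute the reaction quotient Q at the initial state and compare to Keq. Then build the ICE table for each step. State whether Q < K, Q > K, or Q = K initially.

Q₀ = 93.76; Q > K (proceeds reverse)

Q₀ = 93.76 vs Keq = 1.9690e-06 ⇒ Q>K, reverse
Step 1:
                   M          D          B          J
  init         5.117     0.4572    0.09429      2.086
  Δ            3.486      5.228      3.486     -1.743
  eq           8.603      5.686       3.58     0.3432
  solve Keq expr → x = -1.743; check Q = 1.9690e-06
Then remove 0.0981 M of J.
Step 2:
                   M          D          B          J
  init         8.603      5.686       3.58     0.2451
  Δ         -0.09721    -0.1458   -0.09721    0.04861
  eq           8.505       5.54      3.483     0.2937
  solve Keq expr → x = 0.04861; check Q = 1.9690e-06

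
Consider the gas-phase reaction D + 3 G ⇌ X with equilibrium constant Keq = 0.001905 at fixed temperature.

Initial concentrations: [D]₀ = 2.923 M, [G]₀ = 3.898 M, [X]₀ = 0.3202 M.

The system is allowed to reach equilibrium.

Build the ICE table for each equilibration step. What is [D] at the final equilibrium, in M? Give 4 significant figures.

[D]_eq = 2.918 M

Q₀ = 0.00185 vs Keq = 0.001905 ⇒ Q<K, forward
Step 1:
                    D           G           X
  Initial       2.923       3.898      0.3202
  Change    -0.005133     -0.0154    0.005133
  Equil         2.918       3.883      0.3253
  solve Keq expr → x = 0.005133; check Q = 0.001905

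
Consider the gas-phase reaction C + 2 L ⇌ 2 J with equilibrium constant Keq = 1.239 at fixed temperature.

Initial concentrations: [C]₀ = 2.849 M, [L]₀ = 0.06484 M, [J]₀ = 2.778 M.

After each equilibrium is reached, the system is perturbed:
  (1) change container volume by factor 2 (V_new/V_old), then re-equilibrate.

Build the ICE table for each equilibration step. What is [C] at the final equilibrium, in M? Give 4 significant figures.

[C]_eq = 1.698 M

Q₀ = 644.3 vs Keq = 1.239 ⇒ Q>K, reverse
Step 1:
                   C          L          J
  init         2.849    0.06484      2.778
  Δ           0.4385     0.8771    -0.8771
  eq           3.288     0.9419      1.901
  solve Keq expr → x = -0.4385; check Q = 1.239
Then change container volume by factor 2 (V_new/V_old).
Step 2:
                   C          L          J
  init         1.644     0.4709     0.9505
  Δ          0.05454     0.1091    -0.1091
  eq           1.698       0.58     0.8414
  solve Keq expr → x = -0.05454; check Q = 1.239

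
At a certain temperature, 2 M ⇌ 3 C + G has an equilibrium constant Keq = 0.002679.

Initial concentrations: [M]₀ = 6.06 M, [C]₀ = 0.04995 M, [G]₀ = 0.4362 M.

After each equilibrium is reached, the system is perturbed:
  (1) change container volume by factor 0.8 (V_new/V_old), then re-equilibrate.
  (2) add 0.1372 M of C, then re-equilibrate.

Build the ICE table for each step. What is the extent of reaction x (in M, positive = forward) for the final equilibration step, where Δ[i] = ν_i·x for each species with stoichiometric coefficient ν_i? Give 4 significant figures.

Q₀ = 1.4803e-06 vs Keq = 0.002679 ⇒ Q<K, forward
Step 1:
                   M          C          G
  init          6.06    0.04995     0.4362
  Δ          -0.3195     0.4792     0.1597
  eq           5.741     0.5291     0.5959
  solve Keq expr → x = 0.1597; check Q = 0.002679
Then change container volume by factor 0.8 (V_new/V_old).
Step 2:
                   M          C          G
  init         7.176     0.6614     0.7449
  Δ          0.05428   -0.08142   -0.02714
  eq            7.23       0.58     0.7178
  solve Keq expr → x = -0.02714; check Q = 0.002679
Then add 0.1372 M of C.
Step 3:
                   M          C          G
  init          7.23     0.7172     0.7178
  Δ          0.08097    -0.1215   -0.04049
  eq           7.311     0.5957     0.6773
  solve Keq expr → x = -0.04049; check Q = 0.002679

x = -0.04049 M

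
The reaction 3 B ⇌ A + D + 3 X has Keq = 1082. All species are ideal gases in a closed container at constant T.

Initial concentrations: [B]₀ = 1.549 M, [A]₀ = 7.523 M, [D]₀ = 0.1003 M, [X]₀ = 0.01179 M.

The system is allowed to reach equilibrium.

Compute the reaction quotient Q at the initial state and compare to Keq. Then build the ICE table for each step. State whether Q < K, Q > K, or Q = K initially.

Q₀ = 3.3272e-07; Q < K (proceeds forward)

Q₀ = 3.3272e-07 vs Keq = 1082 ⇒ Q<K, forward
Step 1:
                  B         A         D         X
  init        1.549     7.523    0.1003   0.01179
  Δ          -1.335     0.445     0.445     1.335
  eq         0.2141     7.968    0.5453     1.347
  solve Keq expr → x = 0.445; check Q = 1082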